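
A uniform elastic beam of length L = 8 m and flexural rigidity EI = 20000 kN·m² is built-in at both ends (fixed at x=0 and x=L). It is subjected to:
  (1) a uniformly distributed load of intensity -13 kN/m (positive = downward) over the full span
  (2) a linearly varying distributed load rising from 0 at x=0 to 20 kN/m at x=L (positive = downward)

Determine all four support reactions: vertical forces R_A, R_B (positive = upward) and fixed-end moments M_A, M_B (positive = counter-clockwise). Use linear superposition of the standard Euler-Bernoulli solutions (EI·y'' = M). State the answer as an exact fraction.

Load 1 — uniform load w=-13 kN/m over full span:
  R_A = wL/2 = (-13)·8/2 = -52 kN
  M_A = wL²/12 = (-13)·8²/12 = -208/3 kN·m
  R_B = wL/2 = (-13)·8/2 = -52 kN
  M_B = -wL²/12 = -(-13)·8²/12 = 208/3 kN·m
Load 2 — triangular load w₀=20 kN/m (0→w₀ over full span):
  R_A = 3w₀L/20 = 3·20·8/20 = 24 kN
  M_A = w₀L²/30 = 20·8²/30 = 128/3 kN·m
  R_B = 7w₀L/20 = 7·20·8/20 = 56 kN
  M_B = -w₀L²/20 = -20·8²/20 = -64 kN·m
Superposition: R_A = -28 kN, M_A = -80/3 kN·m, R_B = 4 kN, M_B = 16/3 kN·m

R_A = -28 kN, M_A = -80/3 kN·m, R_B = 4 kN, M_B = 16/3 kN·m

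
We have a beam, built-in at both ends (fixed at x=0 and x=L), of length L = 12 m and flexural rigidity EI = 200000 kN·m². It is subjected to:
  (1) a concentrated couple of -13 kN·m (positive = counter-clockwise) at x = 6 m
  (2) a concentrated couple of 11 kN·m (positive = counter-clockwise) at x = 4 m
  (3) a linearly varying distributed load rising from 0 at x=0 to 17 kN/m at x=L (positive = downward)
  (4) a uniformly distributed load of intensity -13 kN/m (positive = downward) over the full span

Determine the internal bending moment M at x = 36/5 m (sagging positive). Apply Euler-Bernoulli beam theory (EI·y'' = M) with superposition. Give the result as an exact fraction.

M(36/5) = -7849/500 kN·m

Load 1 — applied couple M₀=-13 kN·m at a=6 m (b=L-a=6):
  M_1 = R_Ax - M_A - M₀  [x>a] with R_A=-13/8, M_A=-13/4 = (-13/8)·(36/5) - (-13/4) - (-13) = 91/20 kN·m
Load 2 — applied couple M₀=11 kN·m at a=4 m (b=L-a=8):
  M_2 = R_Ax - M_A - M₀  [x>a] with R_A=11/9, M_A=0 = (11/9)·(36/5) - 0 - 11 = -11/5 kN·m
Load 3 — triangular load w₀=17 kN/m (0→w₀ over full span):
  M_3 = 3w₀Lx/20 - w₀L²/30 - w₀x³/(6L) = 3·17·12·(36/5)/20 - 17·12²/30 - 17·(36/5)³/(6·12) = 6324/125 kN·m
Load 4 — uniform load w=-13 kN/m over full span:
  M_4 = wLx/2 - wL²/12 - wx²/2 = (-13)·12·(36/5)/2 - (-13)·12²/12 - (-13)·(36/5)²/2 = -1716/25 kN·m
Superposition: M = Σ M_i = -7849/500 kN·m ≈ -15.698000 kN·m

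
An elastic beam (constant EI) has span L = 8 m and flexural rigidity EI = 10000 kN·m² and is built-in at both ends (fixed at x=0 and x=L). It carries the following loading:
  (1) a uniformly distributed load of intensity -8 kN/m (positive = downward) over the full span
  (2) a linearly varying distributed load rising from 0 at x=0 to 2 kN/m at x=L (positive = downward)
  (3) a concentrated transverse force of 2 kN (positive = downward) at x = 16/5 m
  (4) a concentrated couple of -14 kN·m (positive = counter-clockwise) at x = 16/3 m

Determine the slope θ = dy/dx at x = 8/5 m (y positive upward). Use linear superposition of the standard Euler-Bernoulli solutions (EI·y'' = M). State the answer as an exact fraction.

Load 1 — uniform load w=-8 kN/m over full span:
  θ_1 = -wx(L-x)(L-2x)/(12EI) = -(-8)·(8/5)·(8-(8/5))·(8-2·(8/5))/(12·10000) = 256/78125 rad
Load 2 — triangular load w₀=2 kN/m (0→w₀ over full span):
  θ_2 = -w₀(2x(L-x)(L-2x)(x+2L)+x²(L-x)²)/(120LEI) = -2·(2·(8/5)·(8-(8/5))·(8-2·(8/5))·((8/5)+2·8)+(8/5)²·(8-(8/5))²)/(120·8·10000) = -448/1171875 rad
Load 3 — point force P=2 kN at a=16/5 m (b=L-a=24/5):
  θ_3 = -Pb²x(2aL-(3a+b)x)/(2L³EI)  [x≤a] = -2·(24/5)²·(8/5)·(2·(16/5)·8-(3·(16/5)+(24/5))·(8/5))/(2·8³·10000) = -396/1953125 rad
Load 4 — applied couple M₀=-14 kN·m at a=16/3 m (b=L-a=8/3):
  θ_4 = (R_Ax²/2 - M_Ax)/EI  [x≤a] with R_A=-7/3, M_A=-14/3 = ((-7/3)·(8/5)²/2 - (-14/3)·(8/5))/10000 = 7/15625 rad
Superposition: θ = Σ θ_i = 18397/5859375 rad ≈ 0.003140 rad

θ(8/5) = 18397/5859375 rad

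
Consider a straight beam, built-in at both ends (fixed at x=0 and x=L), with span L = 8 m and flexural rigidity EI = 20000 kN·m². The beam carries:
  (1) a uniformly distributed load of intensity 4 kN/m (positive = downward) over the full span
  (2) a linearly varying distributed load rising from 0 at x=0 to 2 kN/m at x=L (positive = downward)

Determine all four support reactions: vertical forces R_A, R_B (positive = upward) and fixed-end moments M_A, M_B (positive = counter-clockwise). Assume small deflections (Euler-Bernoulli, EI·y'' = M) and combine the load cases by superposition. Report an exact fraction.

R_A = 92/5 kN, M_A = 128/5 kN·m, R_B = 108/5 kN, M_B = -416/15 kN·m

Load 1 — uniform load w=4 kN/m over full span:
  R_A = wL/2 = 4·8/2 = 16 kN
  M_A = wL²/12 = 4·8²/12 = 64/3 kN·m
  R_B = wL/2 = 4·8/2 = 16 kN
  M_B = -wL²/12 = -4·8²/12 = -64/3 kN·m
Load 2 — triangular load w₀=2 kN/m (0→w₀ over full span):
  R_A = 3w₀L/20 = 3·2·8/20 = 12/5 kN
  M_A = w₀L²/30 = 2·8²/30 = 64/15 kN·m
  R_B = 7w₀L/20 = 7·2·8/20 = 28/5 kN
  M_B = -w₀L²/20 = -2·8²/20 = -32/5 kN·m
Superposition: R_A = 92/5 kN, M_A = 128/5 kN·m, R_B = 108/5 kN, M_B = -416/15 kN·m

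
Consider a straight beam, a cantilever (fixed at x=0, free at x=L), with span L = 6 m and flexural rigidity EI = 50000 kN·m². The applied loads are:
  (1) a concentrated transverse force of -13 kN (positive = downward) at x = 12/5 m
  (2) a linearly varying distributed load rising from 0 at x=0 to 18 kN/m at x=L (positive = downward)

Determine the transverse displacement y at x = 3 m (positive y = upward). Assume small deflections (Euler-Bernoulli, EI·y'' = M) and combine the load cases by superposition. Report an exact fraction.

Load 1 — point force P=-13 kN at a=12/5 m (b=L-a=18/5):
  y_1 = -Pa²(3x-a)/(6EI)  [x>a] = -(-13)·(12/5)²·(3·3-(12/5))/(6·50000) = 1287/781250 m
Load 2 — triangular load w₀=18 kN/m (0→w₀ over full span):
  y_2 = (w₀Lx³/12-w₀L²x²/6-w₀x⁵/(120L))/EI = (18·6·3³/12-18·6²·3²/6-18·3⁵/(120·6))/50000 = -29403/2000000 m
Superposition: y = Σ y_i = -652707/50000000 m ≈ -0.013054 m

y(3) = -652707/50000000 m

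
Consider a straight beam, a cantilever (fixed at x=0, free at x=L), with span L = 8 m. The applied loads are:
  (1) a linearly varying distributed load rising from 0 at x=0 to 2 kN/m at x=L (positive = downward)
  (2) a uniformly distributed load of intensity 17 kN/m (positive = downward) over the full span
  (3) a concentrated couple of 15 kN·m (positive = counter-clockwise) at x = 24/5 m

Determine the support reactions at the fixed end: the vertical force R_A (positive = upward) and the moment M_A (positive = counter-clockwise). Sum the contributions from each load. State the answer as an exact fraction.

Load 1 — triangular load w₀=2 kN/m (0→w₀ over full span):
  R_A = w₀L/2 = 2·8/2 = 8 kN
  M_A = w₀L²/3 = 2·8²/3 = 128/3 kN·m
Load 2 — uniform load w=17 kN/m over full span:
  R_A = wL = 17·8 = 136 kN
  M_A = wL²/2 = 17·8²/2 = 544 kN·m
Load 3 — applied couple M₀=15 kN·m at a=24/5 m (b=L-a=16/5):
  R_A = 0 kN
  M_A = -M₀ = -15 kN·m
Superposition: R_A = 144 kN, M_A = 1715/3 kN·m

R_A = 144 kN, M_A = 1715/3 kN·m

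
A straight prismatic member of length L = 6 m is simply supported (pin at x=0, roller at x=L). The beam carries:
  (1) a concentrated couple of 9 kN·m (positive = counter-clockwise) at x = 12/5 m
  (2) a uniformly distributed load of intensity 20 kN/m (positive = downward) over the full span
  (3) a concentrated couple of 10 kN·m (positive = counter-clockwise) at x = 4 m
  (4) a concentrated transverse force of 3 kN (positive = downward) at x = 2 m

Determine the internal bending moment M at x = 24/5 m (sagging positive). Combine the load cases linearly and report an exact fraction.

Load 1 — applied couple M₀=9 kN·m at a=12/5 m (b=L-a=18/5):
  M_1 = M₀x/L - M₀  [x>a] = 9·(24/5)/6 - 9 = -9/5 kN·m
Load 2 — uniform load w=20 kN/m over full span:
  M_2 = wx(L-x)/2 = 20·(24/5)·(6-(24/5))/2 = 288/5 kN·m
Load 3 — applied couple M₀=10 kN·m at a=4 m (b=L-a=2):
  M_3 = M₀x/L - M₀  [x>a] = 10·(24/5)/6 - 10 = -2 kN·m
Load 4 — point force P=3 kN at a=2 m (b=L-a=4):
  M_4 = Pa(L-x)/L  [x>a] = 3·2·(6-(24/5))/6 = 6/5 kN·m
Superposition: M = Σ M_i = 55 kN·m ≈ 55.000000 kN·m

M(24/5) = 55 kN·m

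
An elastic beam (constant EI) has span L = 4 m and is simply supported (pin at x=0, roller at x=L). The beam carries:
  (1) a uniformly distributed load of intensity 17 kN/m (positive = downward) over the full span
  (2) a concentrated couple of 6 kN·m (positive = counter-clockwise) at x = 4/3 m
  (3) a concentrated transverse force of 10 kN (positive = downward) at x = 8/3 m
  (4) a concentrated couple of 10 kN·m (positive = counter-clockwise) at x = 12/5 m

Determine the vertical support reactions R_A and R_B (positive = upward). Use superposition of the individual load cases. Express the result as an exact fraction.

Load 1 — uniform load w=17 kN/m over full span:
  R_A = wL/2 = 17·4/2 = 34 kN
  R_B = wL/2 = 17·4/2 = 34 kN
Load 2 — applied couple M₀=6 kN·m at a=4/3 m (b=L-a=8/3):
  R_A = M₀/L = 6/4 = 3/2 kN
  R_B = -M₀/L = -6/4 = -3/2 kN
Load 3 — point force P=10 kN at a=8/3 m (b=L-a=4/3):
  R_A = Pb/L = 10·(4/3)/4 = 10/3 kN
  R_B = Pa/L = 10·(8/3)/4 = 20/3 kN
Load 4 — applied couple M₀=10 kN·m at a=12/5 m (b=L-a=8/5):
  R_A = M₀/L = 10/4 = 5/2 kN
  R_B = -M₀/L = -10/4 = -5/2 kN
Superposition: R_A = 124/3 kN, R_B = 110/3 kN

R_A = 124/3 kN, R_B = 110/3 kN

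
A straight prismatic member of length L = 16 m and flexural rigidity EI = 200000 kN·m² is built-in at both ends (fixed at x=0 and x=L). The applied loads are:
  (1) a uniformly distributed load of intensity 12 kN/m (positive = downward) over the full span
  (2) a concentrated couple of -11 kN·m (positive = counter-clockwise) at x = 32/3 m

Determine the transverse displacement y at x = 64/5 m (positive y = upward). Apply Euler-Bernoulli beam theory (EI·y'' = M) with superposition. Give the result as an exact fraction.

y(64/5) = -73288/17578125 m

Load 1 — uniform load w=12 kN/m over full span:
  y_1 = -wx²(L-x)²/(24EI) = -12·(64/5)²·(16-(64/5))²/(24·200000) = -8192/1953125 m
Load 2 — applied couple M₀=-11 kN·m at a=32/3 m (b=L-a=16/3):
  y_2 = (R_Ax³/6 - M_Ax²/2 - M₀(x-a)²/2)/EI  [x>a] with R_A=-11/12, M_A=-11/3 = ((-11/12)·(64/5)³/6 - (-11/3)·(64/5)²/2 - (-11)·((64/5)-(32/3))²/2)/200000 = 88/3515625 m
Superposition: y = Σ y_i = -73288/17578125 m ≈ -0.004169 m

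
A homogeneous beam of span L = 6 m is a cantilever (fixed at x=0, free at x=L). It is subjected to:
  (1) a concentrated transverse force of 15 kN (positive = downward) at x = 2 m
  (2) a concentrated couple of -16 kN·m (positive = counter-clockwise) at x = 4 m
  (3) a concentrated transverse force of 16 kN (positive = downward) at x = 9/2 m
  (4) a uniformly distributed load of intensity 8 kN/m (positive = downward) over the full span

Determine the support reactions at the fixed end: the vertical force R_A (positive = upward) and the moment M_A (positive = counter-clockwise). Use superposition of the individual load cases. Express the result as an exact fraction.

R_A = 79 kN, M_A = 262 kN·m

Load 1 — point force P=15 kN at a=2 m (b=L-a=4):
  R_A = P = 15 kN
  M_A = Pa = 15·2 = 30 kN·m
Load 2 — applied couple M₀=-16 kN·m at a=4 m (b=L-a=2):
  R_A = 0 kN
  M_A = -M₀ = -(-16) = 16 kN·m
Load 3 — point force P=16 kN at a=9/2 m (b=L-a=3/2):
  R_A = P = 16 kN
  M_A = Pa = 16·(9/2) = 72 kN·m
Load 4 — uniform load w=8 kN/m over full span:
  R_A = wL = 8·6 = 48 kN
  M_A = wL²/2 = 8·6²/2 = 144 kN·m
Superposition: R_A = 79 kN, M_A = 262 kN·m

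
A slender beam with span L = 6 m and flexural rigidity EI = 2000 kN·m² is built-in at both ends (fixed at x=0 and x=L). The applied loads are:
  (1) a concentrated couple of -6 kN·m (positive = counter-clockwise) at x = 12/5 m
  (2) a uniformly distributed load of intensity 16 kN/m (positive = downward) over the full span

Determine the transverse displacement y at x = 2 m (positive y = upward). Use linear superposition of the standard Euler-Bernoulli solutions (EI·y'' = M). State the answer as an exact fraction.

y(2) = -809/37500 m

Load 1 — applied couple M₀=-6 kN·m at a=12/5 m (b=L-a=18/5):
  y_1 = (R_Ax³/6 - M_Ax²/2)/EI  [x≤a] with R_A=-36/25, M_A=-18/25 = ((-36/25)·2³/6 - (-18/25)·2²/2)/2000 = -3/12500 m
Load 2 — uniform load w=16 kN/m over full span:
  y_2 = -wx²(L-x)²/(24EI) = -16·2²·(6-2)²/(24·2000) = -8/375 m
Superposition: y = Σ y_i = -809/37500 m ≈ -0.021573 m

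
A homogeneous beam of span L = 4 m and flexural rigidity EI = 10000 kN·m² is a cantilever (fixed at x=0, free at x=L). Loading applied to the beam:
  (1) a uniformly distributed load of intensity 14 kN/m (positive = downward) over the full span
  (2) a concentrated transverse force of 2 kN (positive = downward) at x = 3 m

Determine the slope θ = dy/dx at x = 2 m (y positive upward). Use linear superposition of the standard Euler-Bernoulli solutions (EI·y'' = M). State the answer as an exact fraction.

Load 1 — uniform load w=14 kN/m over full span:
  θ_1 = -wx(x²-3Lx+3L²)/(6EI) = -14·2·(2²-3·4·2+3·4²)/(6·10000) = -49/3750 rad
Load 2 — point force P=2 kN at a=3 m (b=L-a=1):
  θ_2 = -Px(2a-x)/(2EI)  [x≤a] = -2·2·(2·3-2)/(2·10000) = -1/1250 rad
Superposition: θ = Σ θ_i = -26/1875 rad ≈ -0.013867 rad

θ(2) = -26/1875 rad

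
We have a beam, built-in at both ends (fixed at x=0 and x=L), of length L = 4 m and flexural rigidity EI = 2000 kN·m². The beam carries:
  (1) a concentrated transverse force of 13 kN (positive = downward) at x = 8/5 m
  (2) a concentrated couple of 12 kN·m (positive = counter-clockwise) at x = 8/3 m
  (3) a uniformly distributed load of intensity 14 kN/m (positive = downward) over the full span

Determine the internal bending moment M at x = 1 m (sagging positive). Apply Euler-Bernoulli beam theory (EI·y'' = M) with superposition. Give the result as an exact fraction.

Load 1 — point force P=13 kN at a=8/5 m (b=L-a=12/5):
  M_1 = Pb²(3a+b)x/L³ - Pab²/L²  [x≤a] = 13·(12/5)²·(3·(8/5)+(12/5))·1/4³ - 13·(8/5)·(12/5)²/4² = 117/125 kN·m
Load 2 — applied couple M₀=12 kN·m at a=8/3 m (b=L-a=4/3):
  M_2 = R_Ax - M_A  [x≤a] with R_A=4, M_A=4 = 4·1 - 4 = 0 kN·m
Load 3 — uniform load w=14 kN/m over full span:
  M_3 = wLx/2 - wL²/12 - wx²/2 = 14·4·1/2 - 14·4²/12 - 14·1²/2 = 7/3 kN·m
Superposition: M = Σ M_i = 1226/375 kN·m ≈ 3.269333 kN·m

M(1) = 1226/375 kN·m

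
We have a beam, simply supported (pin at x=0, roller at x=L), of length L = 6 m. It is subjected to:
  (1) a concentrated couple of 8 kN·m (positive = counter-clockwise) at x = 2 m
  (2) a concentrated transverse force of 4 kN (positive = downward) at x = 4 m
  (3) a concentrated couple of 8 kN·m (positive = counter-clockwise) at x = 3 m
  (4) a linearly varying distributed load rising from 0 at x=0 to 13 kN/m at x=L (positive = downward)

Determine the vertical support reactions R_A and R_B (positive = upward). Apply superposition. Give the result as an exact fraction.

Load 1 — applied couple M₀=8 kN·m at a=2 m (b=L-a=4):
  R_A = M₀/L = 8/6 = 4/3 kN
  R_B = -M₀/L = -8/6 = -4/3 kN
Load 2 — point force P=4 kN at a=4 m (b=L-a=2):
  R_A = Pb/L = 4·2/6 = 4/3 kN
  R_B = Pa/L = 4·4/6 = 8/3 kN
Load 3 — applied couple M₀=8 kN·m at a=3 m (b=L-a=3):
  R_A = M₀/L = 8/6 = 4/3 kN
  R_B = -M₀/L = -8/6 = -4/3 kN
Load 4 — triangular load w₀=13 kN/m (0→w₀ over full span):
  R_A = w₀L/6 = 13·6/6 = 13 kN
  R_B = w₀L/3 = 13·6/3 = 26 kN
Superposition: R_A = 17 kN, R_B = 26 kN

R_A = 17 kN, R_B = 26 kN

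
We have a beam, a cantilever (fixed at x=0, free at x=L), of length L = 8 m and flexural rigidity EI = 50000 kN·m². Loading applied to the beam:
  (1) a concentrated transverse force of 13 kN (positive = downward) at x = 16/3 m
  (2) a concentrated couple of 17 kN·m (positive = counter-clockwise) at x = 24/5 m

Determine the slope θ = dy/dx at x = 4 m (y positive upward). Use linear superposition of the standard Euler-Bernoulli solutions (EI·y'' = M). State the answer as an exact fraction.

Load 1 — point force P=13 kN at a=16/3 m (b=L-a=8/3):
  θ_1 = -Px(2a-x)/(2EI)  [x≤a] = -13·4·(2·(16/3)-4)/(2·50000) = -13/3750 rad
Load 2 — applied couple M₀=17 kN·m at a=24/5 m (b=L-a=16/5):
  θ_2 = M₀x/EI  [x≤a] = 17·4/50000 = 17/12500 rad
Superposition: θ = Σ θ_i = -79/37500 rad ≈ -0.002107 rad

θ(4) = -79/37500 rad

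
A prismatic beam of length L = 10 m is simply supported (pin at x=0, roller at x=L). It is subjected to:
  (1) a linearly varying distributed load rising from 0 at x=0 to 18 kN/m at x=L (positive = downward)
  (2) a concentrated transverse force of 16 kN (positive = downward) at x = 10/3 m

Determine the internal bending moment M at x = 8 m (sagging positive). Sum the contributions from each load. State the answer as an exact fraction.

Load 1 — triangular load w₀=18 kN/m (0→w₀ over full span):
  M_1 = w₀Lx/6 - w₀x³/(6L) = 18·10·8/6 - 18·8³/(6·10) = 432/5 kN·m
Load 2 — point force P=16 kN at a=10/3 m (b=L-a=20/3):
  M_2 = Pa(L-x)/L  [x>a] = 16·(10/3)·(10-8)/10 = 32/3 kN·m
Superposition: M = Σ M_i = 1456/15 kN·m ≈ 97.066667 kN·m

M(8) = 1456/15 kN·m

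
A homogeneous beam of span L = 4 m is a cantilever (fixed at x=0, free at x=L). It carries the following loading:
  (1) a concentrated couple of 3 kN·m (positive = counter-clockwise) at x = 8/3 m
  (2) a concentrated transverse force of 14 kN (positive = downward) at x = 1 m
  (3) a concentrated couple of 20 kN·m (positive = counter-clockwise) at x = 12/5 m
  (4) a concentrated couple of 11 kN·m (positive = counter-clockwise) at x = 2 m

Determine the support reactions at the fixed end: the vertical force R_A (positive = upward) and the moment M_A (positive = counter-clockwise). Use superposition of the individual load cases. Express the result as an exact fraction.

Load 1 — applied couple M₀=3 kN·m at a=8/3 m (b=L-a=4/3):
  R_A = 0 kN
  M_A = -M₀ = -3 kN·m
Load 2 — point force P=14 kN at a=1 m (b=L-a=3):
  R_A = P = 14 kN
  M_A = Pa = 14·1 = 14 kN·m
Load 3 — applied couple M₀=20 kN·m at a=12/5 m (b=L-a=8/5):
  R_A = 0 kN
  M_A = -M₀ = -20 kN·m
Load 4 — applied couple M₀=11 kN·m at a=2 m (b=L-a=2):
  R_A = 0 kN
  M_A = -M₀ = -11 kN·m
Superposition: R_A = 14 kN, M_A = -20 kN·m

R_A = 14 kN, M_A = -20 kN·m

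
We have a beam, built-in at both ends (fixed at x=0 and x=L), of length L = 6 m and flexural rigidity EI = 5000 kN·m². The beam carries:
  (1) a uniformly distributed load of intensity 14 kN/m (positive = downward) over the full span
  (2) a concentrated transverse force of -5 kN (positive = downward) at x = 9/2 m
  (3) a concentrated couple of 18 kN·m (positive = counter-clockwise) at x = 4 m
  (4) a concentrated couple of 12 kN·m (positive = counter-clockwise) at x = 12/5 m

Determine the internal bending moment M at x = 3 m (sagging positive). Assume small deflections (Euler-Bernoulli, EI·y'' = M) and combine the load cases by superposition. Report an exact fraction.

Load 1 — uniform load w=14 kN/m over full span:
  M_1 = wLx/2 - wL²/12 - wx²/2 = 14·6·3/2 - 14·6²/12 - 14·3²/2 = 21 kN·m
Load 2 — point force P=-5 kN at a=9/2 m (b=L-a=3/2):
  M_2 = Pb²(3a+b)x/L³ - Pab²/L²  [x≤a] = (-5)·(3/2)²·(3·(9/2)+(3/2))·3/6³ - (-5)·(9/2)·(3/2)²/6² = -15/16 kN·m
Load 3 — applied couple M₀=18 kN·m at a=4 m (b=L-a=2):
  M_3 = R_Ax - M_A  [x≤a] with R_A=4, M_A=6 = 4·3 - 6 = 6 kN·m
Load 4 — applied couple M₀=12 kN·m at a=12/5 m (b=L-a=18/5):
  M_4 = R_Ax - M_A - M₀  [x>a] with R_A=72/25, M_A=36/25 = (72/25)·3 - (36/25) - 12 = -24/5 kN·m
Superposition: M = Σ M_i = 1701/80 kN·m ≈ 21.262500 kN·m

M(3) = 1701/80 kN·m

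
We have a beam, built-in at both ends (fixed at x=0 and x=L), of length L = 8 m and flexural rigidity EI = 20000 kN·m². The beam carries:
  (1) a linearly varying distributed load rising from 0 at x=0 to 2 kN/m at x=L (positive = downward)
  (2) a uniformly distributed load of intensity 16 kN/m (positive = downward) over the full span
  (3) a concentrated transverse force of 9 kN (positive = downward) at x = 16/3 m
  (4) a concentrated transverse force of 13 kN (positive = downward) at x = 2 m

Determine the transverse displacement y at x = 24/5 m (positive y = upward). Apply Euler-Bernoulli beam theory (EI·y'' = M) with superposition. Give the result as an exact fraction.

y(24/5) = -585377/58593750 m

Load 1 — triangular load w₀=2 kN/m (0→w₀ over full span):
  y_1 = -w₀x²(L-x)²(x+2L)/(120LEI) = -2·(24/5)²·(8-(24/5))²·((24/5)+2·8)/(120·8·20000) = -4992/9765625 m
Load 2 — uniform load w=16 kN/m over full span:
  y_2 = -wx²(L-x)²/(24EI) = -16·(24/5)²·(8-(24/5))²/(24·20000) = -3072/390625 m
Load 3 — point force P=9 kN at a=16/3 m (b=L-a=8/3):
  y_3 = -Pb²x²(3aL-(3a+b)x)/(6L³EI)  [x≤a] = -9·(8/3)²·(24/5)²·(3·(16/3)·8-(3·(16/3)+(8/3))·(24/5))/(6·8³·20000) = -72/78125 m
Load 4 — point force P=13 kN at a=2 m (b=L-a=6):
  y_4 = -Pa²(L-x)²(3bL-(3b+a)(L-x))/(6L³EI)  [x>a] = -13·2²·(8-(24/5))²·(3·6·8-(3·6+2)·(8-(24/5)))/(6·8³·20000) = -13/18750 m
Superposition: y = Σ y_i = -585377/58593750 m ≈ -0.009990 m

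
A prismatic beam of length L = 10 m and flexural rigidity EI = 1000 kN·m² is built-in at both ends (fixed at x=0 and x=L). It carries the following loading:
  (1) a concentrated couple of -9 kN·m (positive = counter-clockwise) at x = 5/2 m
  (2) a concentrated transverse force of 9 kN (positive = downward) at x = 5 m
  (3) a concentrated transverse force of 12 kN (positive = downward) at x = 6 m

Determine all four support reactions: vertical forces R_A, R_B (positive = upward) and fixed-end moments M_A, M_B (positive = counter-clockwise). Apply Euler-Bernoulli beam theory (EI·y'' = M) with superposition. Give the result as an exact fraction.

Load 1 — applied couple M₀=-9 kN·m at a=5/2 m (b=L-a=15/2):
  R_A = 6M₀ab/L³ = 6·(-9)·(5/2)·(15/2)/10³ = -81/80 kN
  M_A = M₀b(2a-b)/L² = (-9)·(15/2)·(2·(5/2)-(15/2))/10² = 27/16 kN·m
  R_B = -6M₀ab/L³ = -6·(-9)·(5/2)·(15/2)/10³ = 81/80 kN
  M_B = M₀a(2b-a)/L² = (-9)·(5/2)·(2·(15/2)-(5/2))/10² = -45/16 kN·m
Load 2 — point force P=9 kN at a=5 m (b=L-a=5):
  R_A = Pb²(3a+b)/L³ = 9·5²·(3·5+5)/10³ = 9/2 kN
  M_A = Pab²/L² = 9·5·5²/10² = 45/4 kN·m
  R_B = Pa²(a+3b)/L³ = 9·5²·(5+3·5)/10³ = 9/2 kN
  M_B = -Pa²b/L² = -9·5²·5/10² = -45/4 kN·m
Load 3 — point force P=12 kN at a=6 m (b=L-a=4):
  R_A = Pb²(3a+b)/L³ = 12·4²·(3·6+4)/10³ = 528/125 kN
  M_A = Pab²/L² = 12·6·4²/10² = 288/25 kN·m
  R_B = Pa²(a+3b)/L³ = 12·6²·(6+3·4)/10³ = 972/125 kN
  M_B = -Pa²b/L² = -12·6²·4/10² = -432/25 kN·m
Superposition: R_A = 15423/2000 kN, M_A = 9783/400 kN·m, R_B = 26577/2000 kN, M_B = -12537/400 kN·m

R_A = 15423/2000 kN, M_A = 9783/400 kN·m, R_B = 26577/2000 kN, M_B = -12537/400 kN·m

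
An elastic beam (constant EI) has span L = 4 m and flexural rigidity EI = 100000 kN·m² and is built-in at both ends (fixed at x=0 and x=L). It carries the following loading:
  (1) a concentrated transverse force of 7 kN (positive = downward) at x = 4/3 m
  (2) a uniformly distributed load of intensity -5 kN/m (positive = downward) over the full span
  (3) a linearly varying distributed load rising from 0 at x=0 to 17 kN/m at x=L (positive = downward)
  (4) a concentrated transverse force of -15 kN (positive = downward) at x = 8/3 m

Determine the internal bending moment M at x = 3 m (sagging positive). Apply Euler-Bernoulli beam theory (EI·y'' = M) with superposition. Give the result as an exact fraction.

Load 1 — point force P=7 kN at a=4/3 m (b=L-a=8/3):
  M_1 = Pa²(a+3b)(L-x)/L³ - Pa²b/L²  [x>a] = 7·(4/3)²·((4/3)+3·(8/3))·(4-3)/4³ - 7·(4/3)²·(8/3)/4² = -7/27 kN·m
Load 2 — uniform load w=-5 kN/m over full span:
  M_2 = wLx/2 - wL²/12 - wx²/2 = (-5)·4·3/2 - (-5)·4²/12 - (-5)·3²/2 = -5/6 kN·m
Load 3 — triangular load w₀=17 kN/m (0→w₀ over full span):
  M_3 = 3w₀Lx/20 - w₀L²/30 - w₀x³/(6L) = 3·17·4·3/20 - 17·4²/30 - 17·3³/(6·4) = 289/120 kN·m
Load 4 — point force P=-15 kN at a=8/3 m (b=L-a=4/3):
  M_4 = Pa²(a+3b)(L-x)/L³ - Pa²b/L²  [x>a] = (-15)·(8/3)²·((8/3)+3·(4/3))·(4-3)/4³ - (-15)·(8/3)²·(4/3)/4² = -20/9 kN·m
Superposition: M = Σ M_i = -979/1080 kN·m ≈ -0.906481 kN·m

M(3) = -979/1080 kN·m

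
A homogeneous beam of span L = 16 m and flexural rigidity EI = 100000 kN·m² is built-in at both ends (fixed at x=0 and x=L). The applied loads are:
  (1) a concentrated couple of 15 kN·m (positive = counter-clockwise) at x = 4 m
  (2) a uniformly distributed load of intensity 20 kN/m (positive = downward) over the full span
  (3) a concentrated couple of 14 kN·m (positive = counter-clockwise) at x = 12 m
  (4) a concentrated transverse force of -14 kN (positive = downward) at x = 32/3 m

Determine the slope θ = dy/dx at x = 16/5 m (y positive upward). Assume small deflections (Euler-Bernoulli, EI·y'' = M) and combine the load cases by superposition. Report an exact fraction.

θ(16/5) = -2077/337500 rad

Load 1 — applied couple M₀=15 kN·m at a=4 m (b=L-a=12):
  θ_1 = (R_Ax²/2 - M_Ax)/EI  [x≤a] with R_A=135/128, M_A=-45/16 = ((135/128)·(16/5)²/2 - (-45/16)·(16/5))/100000 = 9/62500 rad
Load 2 — uniform load w=20 kN/m over full span:
  θ_2 = -wx(L-x)(L-2x)/(12EI) = -20·(16/5)·(16-(16/5))·(16-2·(16/5))/(12·100000) = -512/78125 rad
Load 3 — applied couple M₀=14 kN·m at a=12 m (b=L-a=4):
  θ_3 = (R_Ax²/2 - M_Ax)/EI  [x≤a] with R_A=63/64, M_A=35/8 = ((63/64)·(16/5)²/2 - (35/8)·(16/5))/100000 = -7/78125 rad
Load 4 — point force P=-14 kN at a=32/3 m (b=L-a=16/3):
  θ_4 = -Pb²x(2aL-(3a+b)x)/(2L³EI)  [x≤a] = -(-14)·(16/3)²·(16/5)·(2·(32/3)·16-(3·(32/3)+(16/3))·(16/5))/(2·16³·100000) = 728/2109375 rad
Superposition: θ = Σ θ_i = -2077/337500 rad ≈ -0.006154 rad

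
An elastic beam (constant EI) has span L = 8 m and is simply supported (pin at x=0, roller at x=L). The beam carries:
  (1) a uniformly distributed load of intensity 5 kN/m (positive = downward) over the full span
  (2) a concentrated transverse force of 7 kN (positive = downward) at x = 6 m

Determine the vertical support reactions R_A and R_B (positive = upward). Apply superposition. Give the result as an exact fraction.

Load 1 — uniform load w=5 kN/m over full span:
  R_A = wL/2 = 5·8/2 = 20 kN
  R_B = wL/2 = 5·8/2 = 20 kN
Load 2 — point force P=7 kN at a=6 m (b=L-a=2):
  R_A = Pb/L = 7·2/8 = 7/4 kN
  R_B = Pa/L = 7·6/8 = 21/4 kN
Superposition: R_A = 87/4 kN, R_B = 101/4 kN

R_A = 87/4 kN, R_B = 101/4 kN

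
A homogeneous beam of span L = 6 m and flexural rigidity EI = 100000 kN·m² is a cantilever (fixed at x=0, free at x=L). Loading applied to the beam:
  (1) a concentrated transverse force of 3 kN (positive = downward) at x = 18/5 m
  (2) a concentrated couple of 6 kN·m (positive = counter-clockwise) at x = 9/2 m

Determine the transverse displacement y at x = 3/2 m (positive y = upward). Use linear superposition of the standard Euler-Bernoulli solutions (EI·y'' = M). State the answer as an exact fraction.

Load 1 — point force P=3 kN at a=18/5 m (b=L-a=12/5):
  y_1 = -Px²(3a-x)/(6EI)  [x≤a] = -3·(3/2)²·(3·(18/5)-(3/2))/(6·100000) = -837/8000000 m
Load 2 — applied couple M₀=6 kN·m at a=9/2 m (b=L-a=3/2):
  y_2 = M₀x²/(2EI)  [x≤a] = 6·(3/2)²/(2·100000) = 27/400000 m
Superposition: y = Σ y_i = -297/8000000 m ≈ -0.000037 m

y(3/2) = -297/8000000 m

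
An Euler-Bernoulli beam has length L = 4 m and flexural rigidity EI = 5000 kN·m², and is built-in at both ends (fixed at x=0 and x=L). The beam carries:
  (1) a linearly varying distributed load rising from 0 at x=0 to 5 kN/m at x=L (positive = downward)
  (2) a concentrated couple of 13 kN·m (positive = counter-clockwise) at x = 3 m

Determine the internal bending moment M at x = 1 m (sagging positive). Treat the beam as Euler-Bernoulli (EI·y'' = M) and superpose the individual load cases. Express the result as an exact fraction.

M(1) = -9/32 kN·m

Load 1 — triangular load w₀=5 kN/m (0→w₀ over full span):
  M_1 = 3w₀Lx/20 - w₀L²/30 - w₀x³/(6L) = 3·5·4·1/20 - 5·4²/30 - 5·1³/(6·4) = 1/8 kN·m
Load 2 — applied couple M₀=13 kN·m at a=3 m (b=L-a=1):
  M_2 = R_Ax - M_A  [x≤a] with R_A=117/32, M_A=65/16 = (117/32)·1 - (65/16) = -13/32 kN·m
Superposition: M = Σ M_i = -9/32 kN·m ≈ -0.281250 kN·m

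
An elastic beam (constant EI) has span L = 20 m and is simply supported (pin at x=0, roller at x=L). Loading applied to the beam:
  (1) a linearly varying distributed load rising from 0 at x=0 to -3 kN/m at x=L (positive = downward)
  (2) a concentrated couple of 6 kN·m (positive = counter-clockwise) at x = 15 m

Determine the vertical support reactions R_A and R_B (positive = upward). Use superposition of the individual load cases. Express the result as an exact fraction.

Load 1 — triangular load w₀=-3 kN/m (0→w₀ over full span):
  R_A = w₀L/6 = (-3)·20/6 = -10 kN
  R_B = w₀L/3 = (-3)·20/3 = -20 kN
Load 2 — applied couple M₀=6 kN·m at a=15 m (b=L-a=5):
  R_A = M₀/L = 6/20 = 3/10 kN
  R_B = -M₀/L = -6/20 = -3/10 kN
Superposition: R_A = -97/10 kN, R_B = -203/10 kN

R_A = -97/10 kN, R_B = -203/10 kN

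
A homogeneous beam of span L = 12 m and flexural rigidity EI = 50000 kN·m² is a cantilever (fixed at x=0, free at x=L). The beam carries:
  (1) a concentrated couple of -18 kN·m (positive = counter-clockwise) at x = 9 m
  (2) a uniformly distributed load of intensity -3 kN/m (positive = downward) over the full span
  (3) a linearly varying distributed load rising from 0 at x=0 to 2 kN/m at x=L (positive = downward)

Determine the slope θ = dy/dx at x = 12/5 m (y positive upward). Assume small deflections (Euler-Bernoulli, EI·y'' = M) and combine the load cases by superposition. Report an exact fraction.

Load 1 — applied couple M₀=-18 kN·m at a=9 m (b=L-a=3):
  θ_1 = M₀x/EI  [x≤a] = (-18)·(12/5)/50000 = -27/31250 rad
Load 2 — uniform load w=-3 kN/m over full span:
  θ_2 = -wx(x²-3Lx+3L²)/(6EI) = -(-3)·(12/5)·((12/5)²-3·12·(12/5)+3·12²)/(6·50000) = 3294/390625 rad
Load 3 — triangular load w₀=2 kN/m (0→w₀ over full span):
  θ_3 = (w₀Lx²/4-w₀L²x/3-w₀x⁴/(24L))/EI = (2·12·(12/5)²/4-2·12²·(12/5)/3-2·(12/5)⁴/(24·12))/50000 = -7659/1953125 rad
Superposition: θ = Σ θ_i = 14247/3906250 rad ≈ 0.003647 rad

θ(12/5) = 14247/3906250 rad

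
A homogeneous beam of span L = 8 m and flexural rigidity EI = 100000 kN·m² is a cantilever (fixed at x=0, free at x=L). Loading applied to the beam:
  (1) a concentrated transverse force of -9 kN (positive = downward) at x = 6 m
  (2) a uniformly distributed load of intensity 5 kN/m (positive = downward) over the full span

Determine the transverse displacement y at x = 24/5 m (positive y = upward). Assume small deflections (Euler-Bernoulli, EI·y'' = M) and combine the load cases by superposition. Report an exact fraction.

y(24/5) = -594/78125 m

Load 1 — point force P=-9 kN at a=6 m (b=L-a=2):
  y_1 = -Px²(3a-x)/(6EI)  [x≤a] = -(-9)·(24/5)²·(3·6-(24/5))/(6·100000) = 1782/390625 m
Load 2 — uniform load w=5 kN/m over full span:
  y_2 = -wx²(x²-4Lx+6L²)/(24EI) = -5·(24/5)²·((24/5)²-4·8·(24/5)+6·8²)/(24·100000) = -4752/390625 m
Superposition: y = Σ y_i = -594/78125 m ≈ -0.007603 m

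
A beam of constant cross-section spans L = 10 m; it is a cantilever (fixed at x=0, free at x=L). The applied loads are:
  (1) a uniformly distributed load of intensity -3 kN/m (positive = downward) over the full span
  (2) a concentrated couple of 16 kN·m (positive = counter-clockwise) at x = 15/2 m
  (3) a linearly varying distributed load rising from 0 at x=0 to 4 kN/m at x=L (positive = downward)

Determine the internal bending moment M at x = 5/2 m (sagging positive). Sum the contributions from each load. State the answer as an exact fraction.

Load 1 — uniform load w=-3 kN/m over full span:
  M_1 = -w(L-x)²/2 = -(-3)·(10-(5/2))²/2 = 675/8 kN·m
Load 2 — applied couple M₀=16 kN·m at a=15/2 m (b=L-a=5/2):
  M_2 = M₀  [x≤a] = 16 = 16 kN·m
Load 3 — triangular load w₀=4 kN/m (0→w₀ over full span):
  M_3 = w₀Lx/2 - w₀L²/3 - w₀x³/(6L) = 4·10·(5/2)/2 - 4·10²/3 - 4·(5/2)³/(6·10) = -675/8 kN·m
Superposition: M = Σ M_i = 16 kN·m ≈ 16.000000 kN·m

M(5/2) = 16 kN·m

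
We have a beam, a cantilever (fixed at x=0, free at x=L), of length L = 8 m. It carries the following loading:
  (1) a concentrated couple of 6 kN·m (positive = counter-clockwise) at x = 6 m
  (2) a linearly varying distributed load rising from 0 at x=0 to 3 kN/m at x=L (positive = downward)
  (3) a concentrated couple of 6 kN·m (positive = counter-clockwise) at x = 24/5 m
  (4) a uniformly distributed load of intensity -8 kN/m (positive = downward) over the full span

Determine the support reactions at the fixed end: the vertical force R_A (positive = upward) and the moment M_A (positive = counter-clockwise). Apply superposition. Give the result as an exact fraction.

Load 1 — applied couple M₀=6 kN·m at a=6 m (b=L-a=2):
  R_A = 0 kN
  M_A = -M₀ = -6 kN·m
Load 2 — triangular load w₀=3 kN/m (0→w₀ over full span):
  R_A = w₀L/2 = 3·8/2 = 12 kN
  M_A = w₀L²/3 = 3·8²/3 = 64 kN·m
Load 3 — applied couple M₀=6 kN·m at a=24/5 m (b=L-a=16/5):
  R_A = 0 kN
  M_A = -M₀ = -6 kN·m
Load 4 — uniform load w=-8 kN/m over full span:
  R_A = wL = (-8)·8 = -64 kN
  M_A = wL²/2 = (-8)·8²/2 = -256 kN·m
Superposition: R_A = -52 kN, M_A = -204 kN·m

R_A = -52 kN, M_A = -204 kN·m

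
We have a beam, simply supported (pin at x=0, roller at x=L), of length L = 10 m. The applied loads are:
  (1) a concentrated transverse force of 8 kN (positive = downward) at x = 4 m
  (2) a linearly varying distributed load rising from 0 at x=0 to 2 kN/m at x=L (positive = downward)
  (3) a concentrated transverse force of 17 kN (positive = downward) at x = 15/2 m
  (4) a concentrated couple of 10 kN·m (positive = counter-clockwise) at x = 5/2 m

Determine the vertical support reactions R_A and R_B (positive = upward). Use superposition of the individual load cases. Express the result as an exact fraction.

Load 1 — point force P=8 kN at a=4 m (b=L-a=6):
  R_A = Pb/L = 8·6/10 = 24/5 kN
  R_B = Pa/L = 8·4/10 = 16/5 kN
Load 2 — triangular load w₀=2 kN/m (0→w₀ over full span):
  R_A = w₀L/6 = 2·10/6 = 10/3 kN
  R_B = w₀L/3 = 2·10/3 = 20/3 kN
Load 3 — point force P=17 kN at a=15/2 m (b=L-a=5/2):
  R_A = Pb/L = 17·(5/2)/10 = 17/4 kN
  R_B = Pa/L = 17·(15/2)/10 = 51/4 kN
Load 4 — applied couple M₀=10 kN·m at a=5/2 m (b=L-a=15/2):
  R_A = M₀/L = 10/10 = 1 kN
  R_B = -M₀/L = -10/10 = -1 kN
Superposition: R_A = 803/60 kN, R_B = 1297/60 kN

R_A = 803/60 kN, R_B = 1297/60 kN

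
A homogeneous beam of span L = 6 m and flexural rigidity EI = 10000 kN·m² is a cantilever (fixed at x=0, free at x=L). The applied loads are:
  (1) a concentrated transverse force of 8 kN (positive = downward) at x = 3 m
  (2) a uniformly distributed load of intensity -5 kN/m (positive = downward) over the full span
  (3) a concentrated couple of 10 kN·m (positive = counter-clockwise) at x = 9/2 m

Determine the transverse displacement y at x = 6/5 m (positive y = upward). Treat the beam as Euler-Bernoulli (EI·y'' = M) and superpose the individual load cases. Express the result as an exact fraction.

y(6/5) = 3051/625000 m

Load 1 — point force P=8 kN at a=3 m (b=L-a=3):
  y_1 = -Px²(3a-x)/(6EI)  [x≤a] = -8·(6/5)²·(3·3-(6/5))/(6·10000) = -117/78125 m
Load 2 — uniform load w=-5 kN/m over full span:
  y_2 = -wx²(x²-4Lx+6L²)/(24EI) = -(-5)·(6/5)²·((6/5)²-4·6·(6/5)+6·6²)/(24·10000) = 3537/625000 m
Load 3 — applied couple M₀=10 kN·m at a=9/2 m (b=L-a=3/2):
  y_3 = M₀x²/(2EI)  [x≤a] = 10·(6/5)²/(2·10000) = 9/12500 m
Superposition: y = Σ y_i = 3051/625000 m ≈ 0.004882 m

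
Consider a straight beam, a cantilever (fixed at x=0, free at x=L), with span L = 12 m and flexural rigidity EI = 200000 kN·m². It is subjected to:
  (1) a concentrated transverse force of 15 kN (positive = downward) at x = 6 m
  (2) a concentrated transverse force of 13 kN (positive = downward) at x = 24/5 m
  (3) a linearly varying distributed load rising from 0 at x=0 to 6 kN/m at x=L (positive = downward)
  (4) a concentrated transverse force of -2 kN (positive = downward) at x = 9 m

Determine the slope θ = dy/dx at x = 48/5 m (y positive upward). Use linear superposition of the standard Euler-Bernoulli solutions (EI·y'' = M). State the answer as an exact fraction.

Load 1 — point force P=15 kN at a=6 m (b=L-a=6):
  θ_1 = -Pa²/(2EI)  [x>a] = -15·6²/(2·200000) = -27/20000 rad
Load 2 — point force P=13 kN at a=24/5 m (b=L-a=36/5):
  θ_2 = -Pa²/(2EI)  [x>a] = -13·(24/5)²/(2·200000) = -117/156250 rad
Load 3 — triangular load w₀=6 kN/m (0→w₀ over full span):
  θ_3 = (w₀Lx²/4-w₀L²x/3-w₀x⁴/(24L))/EI = (6·12·(48/5)²/4-6·12²·(48/5)/3-6·(48/5)⁴/(24·12))/200000 = -12528/1953125 rad
Load 4 — point force P=-2 kN at a=9 m (b=L-a=3):
  θ_4 = -Pa²/(2EI)  [x>a] = -(-2)·9²/(2·200000) = 81/200000 rad
Superposition: θ = Σ θ_i = -1013517/125000000 rad ≈ -0.008108 rad

θ(48/5) = -1013517/125000000 rad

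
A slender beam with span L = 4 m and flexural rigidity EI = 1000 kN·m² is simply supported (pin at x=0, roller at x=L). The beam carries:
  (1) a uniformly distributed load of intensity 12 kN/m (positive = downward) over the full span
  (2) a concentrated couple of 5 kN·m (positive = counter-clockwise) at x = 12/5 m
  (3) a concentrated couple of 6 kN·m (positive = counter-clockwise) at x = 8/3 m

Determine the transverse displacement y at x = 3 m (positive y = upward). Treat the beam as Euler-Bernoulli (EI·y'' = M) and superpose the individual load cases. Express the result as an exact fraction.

Load 1 — uniform load w=12 kN/m over full span:
  y_1 = -wx(L³-2Lx²+x³)/(24EI) = -12·3·(4³-2·4·3²+3³)/(24·1000) = -57/2000 m
Load 2 — applied couple M₀=5 kN·m at a=12/5 m (b=L-a=8/5):
  y_2 = (M₀x³/(6L)-M₀(x-a)²/2+C₁x)/EI  [x>a] with C₁=M₀(3b²-L²)/(6L)=-26/15 = (5·3³/(6·4)-5·(3-(12/5))²/2+(-26/15)·3)/1000 = -19/40000 m
Load 3 — applied couple M₀=6 kN·m at a=8/3 m (b=L-a=4/3):
  y_3 = (M₀x³/(6L)-M₀(x-a)²/2+C₁x)/EI  [x>a] with C₁=M₀(3b²-L²)/(6L)=-8/3 = (6·3³/(6·4)-6·(3-(8/3))²/2+(-8/3)·3)/1000 = -19/12000 m
Superposition: y = Σ y_i = -3667/120000 m ≈ -0.030558 m

y(3) = -3667/120000 m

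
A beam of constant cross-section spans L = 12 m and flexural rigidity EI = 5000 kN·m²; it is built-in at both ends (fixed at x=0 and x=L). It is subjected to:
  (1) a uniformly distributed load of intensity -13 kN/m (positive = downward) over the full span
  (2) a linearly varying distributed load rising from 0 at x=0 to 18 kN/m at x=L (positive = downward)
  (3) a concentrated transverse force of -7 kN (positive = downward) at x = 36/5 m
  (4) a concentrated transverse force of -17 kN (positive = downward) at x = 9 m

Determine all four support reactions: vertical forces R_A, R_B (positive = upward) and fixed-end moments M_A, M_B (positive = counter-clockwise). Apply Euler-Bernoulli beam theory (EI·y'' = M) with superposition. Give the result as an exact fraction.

Load 1 — uniform load w=-13 kN/m over full span:
  R_A = wL/2 = (-13)·12/2 = -78 kN
  M_A = wL²/12 = (-13)·12²/12 = -156 kN·m
  R_B = wL/2 = (-13)·12/2 = -78 kN
  M_B = -wL²/12 = -(-13)·12²/12 = 156 kN·m
Load 2 — triangular load w₀=18 kN/m (0→w₀ over full span):
  R_A = 3w₀L/20 = 3·18·12/20 = 162/5 kN
  M_A = w₀L²/30 = 18·12²/30 = 432/5 kN·m
  R_B = 7w₀L/20 = 7·18·12/20 = 378/5 kN
  M_B = -w₀L²/20 = -18·12²/20 = -648/5 kN·m
Load 3 — point force P=-7 kN at a=36/5 m (b=L-a=24/5):
  R_A = Pb²(3a+b)/L³ = (-7)·(24/5)²·(3·(36/5)+(24/5))/12³ = -308/125 kN
  M_A = Pab²/L² = (-7)·(36/5)·(24/5)²/12² = -1008/125 kN·m
  R_B = Pa²(a+3b)/L³ = (-7)·(36/5)²·((36/5)+3·(24/5))/12³ = -567/125 kN
  M_B = -Pa²b/L² = -(-7)·(36/5)²·(24/5)/12² = 1512/125 kN·m
Load 4 — point force P=-17 kN at a=9 m (b=L-a=3):
  R_A = Pb²(3a+b)/L³ = (-17)·3²·(3·9+3)/12³ = -85/32 kN
  M_A = Pab²/L² = (-17)·9·3²/12² = -153/16 kN·m
  R_B = Pa²(a+3b)/L³ = (-17)·9²·(9+3·3)/12³ = -459/32 kN
  M_B = -Pa²b/L² = -(-17)·9²·3/12² = 459/16 kN·m
Superposition: R_A = -202881/4000 kN, M_A = -174453/2000 kN·m, R_B = -85119/4000 kN, M_B = 134367/2000 kN·m

R_A = -202881/4000 kN, M_A = -174453/2000 kN·m, R_B = -85119/4000 kN, M_B = 134367/2000 kN·m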